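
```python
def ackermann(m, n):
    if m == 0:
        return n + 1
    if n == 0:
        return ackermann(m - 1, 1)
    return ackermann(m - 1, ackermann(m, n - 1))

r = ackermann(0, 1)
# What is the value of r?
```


ackermann(0, 1)
m == 0: return 1 + 1 = 2
= 2


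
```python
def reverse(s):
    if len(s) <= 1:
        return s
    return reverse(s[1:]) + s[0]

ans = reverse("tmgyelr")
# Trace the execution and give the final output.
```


reverse("tmgyelr")
= reverse("mgyelr") + "t"
= reverse("gyelr") + "m" + "t"
= reverse("yelr") + "g" + "m" + "t"
= reverse("elr") + "y" + "g" + "m" + "t"
= reverse("lr") + "e" + "y" + "g" + "m" + "t"
= reverse("r") + "l" + "e" + "y" + "g" + "m" + "t"
= "r" + "l" + "e" + "y" + "g" + "m" + "t"
= "rleygmt"


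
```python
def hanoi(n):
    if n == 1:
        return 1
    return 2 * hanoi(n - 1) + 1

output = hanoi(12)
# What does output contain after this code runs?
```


hanoi(12)
= 2 * hanoi(11) + 1
= 2 * (2 * hanoi(10) + 1) + 1
= 2 * (2 * (2 * hanoi(9) + 1) + 1) + 1
= 2 * (2 * (2 * (2 * hanoi(8) + 1) + 1) + 1) + 1
= 2 * (2 * (2 * (2 * (2 * hanoi(7) + 1) + 1) + 1) + 1) + 1
= 2 * (2 * (2 * (2 * (2 * (2 * hanoi(6) + 1) + 1) + 1) + 1) + 1) + 1
= 2 * (2 * (2 * (2 * (2 * (2 * (2 * hanoi(5) + 1) + 1) + 1) + 1) + 1) + 1) + 1
= 2 * (2 * (2 * (2 * (2 * (2 * (2 * (2 * hanoi(4) + 1) + 1) + 1) + 1) + 1) + 1) + 1) + 1
= 2 * (2 * (2 * (2 * (2 * (2 * (2 * (2 * (2 * hanoi(3) + 1) + 1) + 1) + 1) + 1) + 1) + 1) + 1) + 1
= 2 * (2 * (2 * (2 * (2 * (2 * (2 * (2 * (2 * (2 * hanoi(2) + 1) + 1) + 1) + 1) + 1) + 1) + 1) + 1) + 1) + 1
= 2 * (2 * (2 * (2 * (2 * (2 * (2 * (2 * (2 * (2 * (2 * hanoi(1) + 1) + 1) + 1) + 1) + 1) + 1) + 1) + 1) + 1) + 1) + 1
Now compute bottom-up:
hanoi(1) = 1
hanoi(2) = 2 * 1 + 1 = 3
hanoi(3) = 2 * 3 + 1 = 7
hanoi(4) = 2 * 7 + 1 = 15
hanoi(5) = 2 * 15 + 1 = 31
hanoi(6) = 2 * 31 + 1 = 63
hanoi(7) = 2 * 63 + 1 = 127
hanoi(8) = 2 * 127 + 1 = 255
hanoi(9) = 2 * 255 + 1 = 511
hanoi(10) = 2 * 511 + 1 = 1023
hanoi(11) = 2 * 1023 + 1 = 2047
hanoi(12) = 2 * 2047 + 1 = 4095
= 4095


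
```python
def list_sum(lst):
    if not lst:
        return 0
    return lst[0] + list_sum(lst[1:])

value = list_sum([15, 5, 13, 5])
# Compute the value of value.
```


list_sum([15, 5, 13, 5])
= 15 + list_sum([5, 13, 5])
= 15 + 5 + list_sum([13, 5])
= 15 + 5 + 13 + list_sum([5])
= 15 + 5 + 13 + 5 + list_sum([])
= 15 + 5 + 13 + 5 + 0
= 38


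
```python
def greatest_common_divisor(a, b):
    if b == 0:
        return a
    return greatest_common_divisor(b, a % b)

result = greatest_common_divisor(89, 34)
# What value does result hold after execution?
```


greatest_common_divisor(89, 34)
= greatest_common_divisor(34, 89 % 34) = greatest_common_divisor(34, 21)
= greatest_common_divisor(21, 34 % 21) = greatest_common_divisor(21, 13)
= greatest_common_divisor(13, 21 % 13) = greatest_common_divisor(13, 8)
= greatest_common_divisor(8, 13 % 8) = greatest_common_divisor(8, 5)
= greatest_common_divisor(5, 8 % 5) = greatest_common_divisor(5, 3)
= greatest_common_divisor(3, 5 % 3) = greatest_common_divisor(3, 2)
= greatest_common_divisor(2, 3 % 2) = greatest_common_divisor(2, 1)
= greatest_common_divisor(1, 2 % 1) = greatest_common_divisor(1, 0)
b == 0, return a = 1


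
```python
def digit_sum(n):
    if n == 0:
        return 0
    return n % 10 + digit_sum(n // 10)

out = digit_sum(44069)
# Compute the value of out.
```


digit_sum(44069)
= 9 + digit_sum(4406)
= 9 + 6 + digit_sum(440)
= 9 + 6 + 0 + digit_sum(44)
= 9 + 6 + 0 + 4 + digit_sum(4)
= 9 + 6 + 0 + 4 + 4 + digit_sum(0)
= 9 + 6 + 0 + 4 + 4 + 0
= 23


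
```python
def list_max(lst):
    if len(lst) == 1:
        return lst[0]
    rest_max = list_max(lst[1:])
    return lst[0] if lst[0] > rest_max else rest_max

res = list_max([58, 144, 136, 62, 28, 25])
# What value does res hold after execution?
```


list_max([58, 144, 136, 62, 28, 25])
= compare 58 with list_max([144, 136, 62, 28, 25])
= compare 144 with list_max([136, 62, 28, 25])
= compare 136 with list_max([62, 28, 25])
= compare 62 with list_max([28, 25])
= compare 28 with list_max([25])
Base: list_max([25]) = 25
compare 28 with 25: max = 28
compare 62 with 28: max = 62
compare 136 with 62: max = 136
compare 144 with 136: max = 144
compare 58 with 144: max = 144
= 144


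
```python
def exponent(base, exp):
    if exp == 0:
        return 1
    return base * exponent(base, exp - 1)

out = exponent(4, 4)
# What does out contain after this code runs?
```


exponent(4, 4)
= 4 * exponent(4, 3)
= 4 * 4 * exponent(4, 2)
= 4 * 4 * 4 * exponent(4, 1)
= 4 * 4 * 4 * 4 * exponent(4, 0)
= 4 * 4 * 4 * 4 * 1
= 256


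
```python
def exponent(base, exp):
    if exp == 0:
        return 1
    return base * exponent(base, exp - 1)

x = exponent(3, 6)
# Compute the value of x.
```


exponent(3, 6)
= 3 * exponent(3, 5)
= 3 * 3 * exponent(3, 4)
= 3 * 3 * 3 * exponent(3, 3)
= 3 * 3 * 3 * 3 * exponent(3, 2)
= 3 * 3 * 3 * 3 * 3 * exponent(3, 1)
= 3 * 3 * 3 * 3 * 3 * 3 * exponent(3, 0)
= 3 * 3 * 3 * 3 * 3 * 3 * 1
= 729


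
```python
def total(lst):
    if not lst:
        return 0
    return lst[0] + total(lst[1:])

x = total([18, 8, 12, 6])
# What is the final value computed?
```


total([18, 8, 12, 6])
= 18 + total([8, 12, 6])
= 18 + 8 + total([12, 6])
= 18 + 8 + 12 + total([6])
= 18 + 8 + 12 + 6 + total([])
= 18 + 8 + 12 + 6 + 0
= 44


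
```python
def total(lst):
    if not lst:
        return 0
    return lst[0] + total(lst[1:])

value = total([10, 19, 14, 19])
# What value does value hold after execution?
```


total([10, 19, 14, 19])
= 10 + total([19, 14, 19])
= 10 + 19 + total([14, 19])
= 10 + 19 + 14 + total([19])
= 10 + 19 + 14 + 19 + total([])
= 10 + 19 + 14 + 19 + 0
= 62


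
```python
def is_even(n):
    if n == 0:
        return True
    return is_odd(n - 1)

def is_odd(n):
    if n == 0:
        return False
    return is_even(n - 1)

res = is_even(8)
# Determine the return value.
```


is_even(8)
= is_odd(7)
= is_even(6)
= is_odd(5)
= is_even(4)
= is_odd(3)
= is_even(2)
= is_odd(1)
= is_even(0)
n == 0: return True
= True


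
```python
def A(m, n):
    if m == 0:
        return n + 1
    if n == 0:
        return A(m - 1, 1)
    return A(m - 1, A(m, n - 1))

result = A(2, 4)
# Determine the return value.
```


A(2, 4)
= A(1, A(2, 3))
First compute A(2, 3) = 9
= A(1, 9)
= 11


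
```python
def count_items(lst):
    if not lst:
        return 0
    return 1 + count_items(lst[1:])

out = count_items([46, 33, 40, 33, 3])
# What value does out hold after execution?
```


count_items([46, 33, 40, 33, 3])
= 1 + count_items([33, 40, 33, 3])
= 1 + 1 + count_items([40, 33, 3])
= 1 + 1 + 1 + count_items([33, 3])
= 1 + 1 + 1 + 1 + count_items([3])
= 1 + 1 + 1 + 1 + 1 + count_items([])
= 1 + 1 + 1 + 1 + 1 + 0
= 5


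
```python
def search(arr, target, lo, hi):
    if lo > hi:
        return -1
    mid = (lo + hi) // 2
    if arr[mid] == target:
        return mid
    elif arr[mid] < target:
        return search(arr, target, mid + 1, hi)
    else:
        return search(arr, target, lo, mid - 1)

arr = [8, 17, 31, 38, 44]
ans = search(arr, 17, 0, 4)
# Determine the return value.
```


search(arr, 17, 0, 4)
lo=0, hi=4, mid=2, arr[mid]=31
31 > 17, search left half
lo=0, hi=1, mid=0, arr[mid]=8
8 < 17, search right half
lo=1, hi=1, mid=1, arr[mid]=17
arr[1] == 17, found at index 1
= 1


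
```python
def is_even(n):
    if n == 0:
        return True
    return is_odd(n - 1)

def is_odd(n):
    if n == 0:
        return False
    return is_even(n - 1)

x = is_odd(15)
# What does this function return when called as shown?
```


is_odd(15)
= is_even(14)
= is_odd(13)
= is_even(12)
= is_odd(11)
= is_even(10)
= is_odd(9)
= is_even(8)
= is_odd(7)
= is_even(6)
= is_odd(5)
= is_even(4)
= is_odd(3)
= is_even(2)
= is_odd(1)
= is_even(0)
n == 0: return True
= True


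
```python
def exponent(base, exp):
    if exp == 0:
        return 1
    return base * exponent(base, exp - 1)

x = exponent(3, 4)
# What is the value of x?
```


exponent(3, 4)
= 3 * exponent(3, 3)
= 3 * 3 * exponent(3, 2)
= 3 * 3 * 3 * exponent(3, 1)
= 3 * 3 * 3 * 3 * exponent(3, 0)
= 3 * 3 * 3 * 3 * 1
= 81


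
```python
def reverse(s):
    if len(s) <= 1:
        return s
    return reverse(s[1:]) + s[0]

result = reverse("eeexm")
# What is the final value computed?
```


reverse("eeexm")
= reverse("eexm") + "e"
= reverse("exm") + "e" + "e"
= reverse("xm") + "e" + "e" + "e"
= reverse("m") + "x" + "e" + "e" + "e"
= "m" + "x" + "e" + "e" + "e"
= "mxeee"


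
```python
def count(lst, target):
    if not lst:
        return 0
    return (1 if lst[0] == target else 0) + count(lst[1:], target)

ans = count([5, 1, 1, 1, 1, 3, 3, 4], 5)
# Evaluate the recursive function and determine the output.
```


count([5, 1, 1, 1, 1, 3, 3, 4], 5)
lst[0]=5 == 5: 1 + count([1, 1, 1, 1, 3, 3, 4], 5)
lst[0]=1 != 5: 0 + count([1, 1, 1, 3, 3, 4], 5)
lst[0]=1 != 5: 0 + count([1, 1, 3, 3, 4], 5)
lst[0]=1 != 5: 0 + count([1, 3, 3, 4], 5)
lst[0]=1 != 5: 0 + count([3, 3, 4], 5)
lst[0]=3 != 5: 0 + count([3, 4], 5)
lst[0]=3 != 5: 0 + count([4], 5)
lst[0]=4 != 5: 0 + count([], 5)
= 1


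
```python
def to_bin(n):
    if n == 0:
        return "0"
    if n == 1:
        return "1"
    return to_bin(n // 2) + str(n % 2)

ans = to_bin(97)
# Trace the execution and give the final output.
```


to_bin(97)
= to_bin(48) + "1"
= to_bin(24) + "0" + "1"
= to_bin(12) + "0" + "0" + "1"
= to_bin(6) + "0" + "0" + "0" + "1"
= to_bin(3) + "0" + "0" + "0" + "0" + "1"
= to_bin(1) + "1" + "0" + "0" + "0" + "0" + "1"
= "1" + "1" + "0" + "0" + "0" + "0" + "1"
= "1100001"


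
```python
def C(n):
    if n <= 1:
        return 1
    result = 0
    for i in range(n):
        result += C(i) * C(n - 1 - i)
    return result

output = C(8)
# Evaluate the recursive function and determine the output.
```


C(8)
= sum of C(i) * C(8-1-i) for i in 0..7
First compute sub-values bottom-up:
  C(0) = 1, C(1) = 1
  C(2) = 1*1 + 1*1 = 2
  C(3) = 1*2 + 1*1 + 2*1 = 5
  C(4) = 1*5 + 1*2 + 2*1 + 5*1 = 14
  C(5) = 1*14 + 1*5 + 2*2 + 5*1 + 14*1 = 42
  C(6) = 1*42 + 1*14 + 2*5 + 5*2 + 14*1 + 42*1 = 132
  C(7) = 1*132 + 1*42 + 2*14 + 5*5 + 14*2 + 42*1 + 132*1 = 429
Now C(8):
  C(0)*C(7) = 1*429 = 429
  C(1)*C(6) = 1*132 = 132
  C(2)*C(5) = 2*42 = 84
  C(3)*C(4) = 5*14 = 70
  C(4)*C(3) = 14*5 = 70
  C(5)*C(2) = 42*2 = 84
  C(6)*C(1) = 132*1 = 132
  C(7)*C(0) = 429*1 = 429
= 429 + 132 + 84 + 70 + 70 + 84 + 132 + 429
= 1430


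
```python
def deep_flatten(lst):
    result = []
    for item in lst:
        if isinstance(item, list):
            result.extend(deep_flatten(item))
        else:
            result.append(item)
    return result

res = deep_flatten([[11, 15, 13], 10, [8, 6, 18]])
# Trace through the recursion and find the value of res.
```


deep_flatten([[11, 15, 13], 10, [8, 6, 18]])
Processing each element:
  [11, 15, 13] is a list -> deep_flatten recursively -> [11, 15, 13]
  10 is not a list -> append 10
  [8, 6, 18] is a list -> deep_flatten recursively -> [8, 6, 18]
= [11, 15, 13, 10, 8, 6, 18]


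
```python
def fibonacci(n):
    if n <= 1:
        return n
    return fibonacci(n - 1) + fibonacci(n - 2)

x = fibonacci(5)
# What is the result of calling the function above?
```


fibonacci(5)
= fibonacci(4) + fibonacci(3)
= (fibonacci(3) + fibonacci(2)) + fibonacci(3)
Computing bottom-up: fibonacci(0)=0, fibonacci(1)=1, fibonacci(2)=1, fibonacci(3)=2, fibonacci(4)=3, fibonacci(5)=5
= 5


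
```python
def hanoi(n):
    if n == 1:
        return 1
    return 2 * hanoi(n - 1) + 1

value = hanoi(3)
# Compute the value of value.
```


hanoi(3)
= 2 * hanoi(2) + 1
= 2 * (2 * hanoi(1) + 1) + 1
Now compute bottom-up:
hanoi(1) = 1
hanoi(2) = 2 * 1 + 1 = 3
hanoi(3) = 2 * 3 + 1 = 7
= 7


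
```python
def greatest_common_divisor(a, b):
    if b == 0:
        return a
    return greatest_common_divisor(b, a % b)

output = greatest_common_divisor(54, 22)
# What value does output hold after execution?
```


greatest_common_divisor(54, 22)
= greatest_common_divisor(22, 54 % 22) = greatest_common_divisor(22, 10)
= greatest_common_divisor(10, 22 % 10) = greatest_common_divisor(10, 2)
= greatest_common_divisor(2, 10 % 2) = greatest_common_divisor(2, 0)
b == 0, return a = 2


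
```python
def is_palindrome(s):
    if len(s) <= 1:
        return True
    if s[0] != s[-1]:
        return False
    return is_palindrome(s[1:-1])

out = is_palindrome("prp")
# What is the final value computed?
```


is_palindrome("prp")
"prp": s[0]='p' == s[-1]='p' -> is_palindrome("r")
"r": len <= 1 -> True
= True


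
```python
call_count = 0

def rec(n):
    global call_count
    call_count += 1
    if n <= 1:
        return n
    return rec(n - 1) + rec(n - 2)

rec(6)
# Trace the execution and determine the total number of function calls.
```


rec(6) calls rec(5) and rec(4); each non-base call branches into two more.
Let C(k) = total number of calls made by rec(k), including the call to rec(k) itself.
Base cases: C(0) = 1, C(1) = 1
Recurrence: C(k) = 1 + C(k-1) + C(k-2)
  C(2) = 1 + C(1) + C(0) = 1 + 1 + 1 = 3
  C(3) = 1 + C(2) + C(1) = 1 + 3 + 1 = 5
  C(4) = 1 + C(3) + C(2) = 1 + 5 + 3 = 9
  C(5) = 1 + C(4) + C(3) = 1 + 9 + 5 = 15
  C(6) = 1 + C(5) + C(4) = 1 + 15 + 9 = 25
Total calls = C(6) = 25


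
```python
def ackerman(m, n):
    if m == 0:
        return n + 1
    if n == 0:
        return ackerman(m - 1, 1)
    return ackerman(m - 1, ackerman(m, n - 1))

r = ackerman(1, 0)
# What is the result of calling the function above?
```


ackerman(1, 0)
n == 0: return ackerman(0, 1)
= ackerman(0, 1) = 2
= 2


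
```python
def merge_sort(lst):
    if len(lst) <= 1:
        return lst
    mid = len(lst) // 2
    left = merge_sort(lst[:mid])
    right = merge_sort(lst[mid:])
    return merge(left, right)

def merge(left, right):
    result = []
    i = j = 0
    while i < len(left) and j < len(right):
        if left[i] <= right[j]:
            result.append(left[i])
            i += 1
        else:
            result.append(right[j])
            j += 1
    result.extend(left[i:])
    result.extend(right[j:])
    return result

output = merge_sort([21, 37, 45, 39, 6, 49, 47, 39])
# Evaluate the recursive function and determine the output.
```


merge_sort([21, 37, 45, 39, 6, 49, 47, 39])
Split into [21, 37, 45, 39] and [6, 49, 47, 39]
Left sorted: [21, 37, 39, 45]
Right sorted: [6, 39, 47, 49]
Merge [21, 37, 39, 45] and [6, 39, 47, 49]
= [6, 21, 37, 39, 39, 45, 47, 49]


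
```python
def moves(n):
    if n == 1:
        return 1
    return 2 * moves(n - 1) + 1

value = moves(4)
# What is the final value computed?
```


moves(4)
= 2 * moves(3) + 1
= 2 * (2 * moves(2) + 1) + 1
= 2 * (2 * (2 * moves(1) + 1) + 1) + 1
Now compute bottom-up:
moves(1) = 1
moves(2) = 2 * 1 + 1 = 3
moves(3) = 2 * 3 + 1 = 7
moves(4) = 2 * 7 + 1 = 15
= 15


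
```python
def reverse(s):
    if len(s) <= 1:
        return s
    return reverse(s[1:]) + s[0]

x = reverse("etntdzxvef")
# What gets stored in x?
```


reverse("etntdzxvef")
= reverse("tntdzxvef") + "e"
= reverse("ntdzxvef") + "t" + "e"
= reverse("tdzxvef") + "n" + "t" + "e"
= reverse("dzxvef") + "t" + "n" + "t" + "e"
= reverse("zxvef") + "d" + "t" + "n" + "t" + "e"
= reverse("xvef") + "z" + "d" + "t" + "n" + "t" + "e"
= reverse("vef") + "x" + "z" + "d" + "t" + "n" + "t" + "e"
= reverse("ef") + "v" + "x" + "z" + "d" + "t" + "n" + "t" + "e"
= reverse("f") + "e" + "v" + "x" + "z" + "d" + "t" + "n" + "t" + "e"
= "f" + "e" + "v" + "x" + "z" + "d" + "t" + "n" + "t" + "e"
= "fevxzdtnte"


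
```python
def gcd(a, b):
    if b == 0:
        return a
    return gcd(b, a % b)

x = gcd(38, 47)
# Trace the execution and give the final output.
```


gcd(38, 47)
= gcd(47, 38 % 47) = gcd(47, 38)
= gcd(38, 47 % 38) = gcd(38, 9)
= gcd(9, 38 % 9) = gcd(9, 2)
= gcd(2, 9 % 2) = gcd(2, 1)
= gcd(1, 2 % 1) = gcd(1, 0)
b == 0, return a = 1


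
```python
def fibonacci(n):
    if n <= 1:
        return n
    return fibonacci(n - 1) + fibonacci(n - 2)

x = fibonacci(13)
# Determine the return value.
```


fibonacci(13)
= fibonacci(12) + fibonacci(11)
= (fibonacci(11) + fibonacci(10)) + fibonacci(11)
Computing bottom-up: fibonacci(0)=0, fibonacci(1)=1, fibonacci(2)=1, fibonacci(3)=2, fibonacci(4)=3, fibonacci(5)=5, fibonacci(6)=8, fibonacci(7)=13, fibonacci(8)=21, fibonacci(9)=34, fibonacci(10)=55, fibonacci(11)=89, fibonacci(12)=144, fibonacci(13)=233
= 233


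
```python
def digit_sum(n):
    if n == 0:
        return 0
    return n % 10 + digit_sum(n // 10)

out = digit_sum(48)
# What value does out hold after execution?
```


digit_sum(48)
= 8 + digit_sum(4)
= 8 + 4 + digit_sum(0)
= 8 + 4 + 0
= 12


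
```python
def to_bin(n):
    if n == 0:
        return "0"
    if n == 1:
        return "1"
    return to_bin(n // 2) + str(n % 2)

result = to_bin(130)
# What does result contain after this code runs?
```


to_bin(130)
= to_bin(65) + "0"
= to_bin(32) + "1" + "0"
= to_bin(16) + "0" + "1" + "0"
= to_bin(8) + "0" + "0" + "1" + "0"
= to_bin(4) + "0" + "0" + "0" + "1" + "0"
= to_bin(2) + "0" + "0" + "0" + "0" + "1" + "0"
= to_bin(1) + "0" + "0" + "0" + "0" + "0" + "1" + "0"
= "1" + "0" + "0" + "0" + "0" + "0" + "1" + "0"
= "10000010"


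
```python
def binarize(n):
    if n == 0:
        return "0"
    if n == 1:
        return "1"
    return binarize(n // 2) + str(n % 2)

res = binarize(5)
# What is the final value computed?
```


binarize(5)
= binarize(2) + "1"
= binarize(1) + "0" + "1"
= "1" + "0" + "1"
= "101"


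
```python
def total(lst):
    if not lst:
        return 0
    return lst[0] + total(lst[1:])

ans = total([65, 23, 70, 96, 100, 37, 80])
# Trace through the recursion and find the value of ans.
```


total([65, 23, 70, 96, 100, 37, 80])
= 65 + total([23, 70, 96, 100, 37, 80])
= 65 + 23 + total([70, 96, 100, 37, 80])
= 65 + 23 + 70 + total([96, 100, 37, 80])
= 65 + 23 + 70 + 96 + total([100, 37, 80])
= 65 + 23 + 70 + 96 + 100 + total([37, 80])
= 65 + 23 + 70 + 96 + 100 + 37 + total([80])
= 65 + 23 + 70 + 96 + 100 + 37 + 80 + total([])
= 65 + 23 + 70 + 96 + 100 + 37 + 80 + 0
= 471


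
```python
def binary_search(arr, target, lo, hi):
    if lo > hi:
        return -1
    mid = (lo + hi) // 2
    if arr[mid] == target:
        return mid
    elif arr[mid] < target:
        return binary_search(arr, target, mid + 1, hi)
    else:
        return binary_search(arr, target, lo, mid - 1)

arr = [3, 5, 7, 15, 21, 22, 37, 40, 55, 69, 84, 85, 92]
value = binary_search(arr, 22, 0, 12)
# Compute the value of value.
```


binary_search(arr, 22, 0, 12)
lo=0, hi=12, mid=6, arr[mid]=37
37 > 22, search left half
lo=0, hi=5, mid=2, arr[mid]=7
7 < 22, search right half
lo=3, hi=5, mid=4, arr[mid]=21
21 < 22, search right half
lo=5, hi=5, mid=5, arr[mid]=22
arr[5] == 22, found at index 5
= 5


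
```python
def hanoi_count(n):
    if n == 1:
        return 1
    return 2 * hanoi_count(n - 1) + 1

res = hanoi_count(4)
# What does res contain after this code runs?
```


hanoi_count(4)
= 2 * hanoi_count(3) + 1
= 2 * (2 * hanoi_count(2) + 1) + 1
= 2 * (2 * (2 * hanoi_count(1) + 1) + 1) + 1
Now compute bottom-up:
hanoi_count(1) = 1
hanoi_count(2) = 2 * 1 + 1 = 3
hanoi_count(3) = 2 * 3 + 1 = 7
hanoi_count(4) = 2 * 7 + 1 = 15
= 15


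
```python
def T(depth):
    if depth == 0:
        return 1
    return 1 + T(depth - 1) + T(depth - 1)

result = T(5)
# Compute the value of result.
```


T(5)
= 1 + T(4) + T(4)
= 1 + 2 * T(4)
T(k) = 2^(k+1) - 1
T(0) = 1
T(1) = 3
T(2) = 7
T(3) = 15
T(4) = 31
T(5) = 2^6 - 1 = 63


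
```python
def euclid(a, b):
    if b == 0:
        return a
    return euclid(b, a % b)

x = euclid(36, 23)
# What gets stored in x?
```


euclid(36, 23)
= euclid(23, 36 % 23) = euclid(23, 13)
= euclid(13, 23 % 13) = euclid(13, 10)
= euclid(10, 13 % 10) = euclid(10, 3)
= euclid(3, 10 % 3) = euclid(3, 1)
= euclid(1, 3 % 1) = euclid(1, 0)
b == 0, return a = 1


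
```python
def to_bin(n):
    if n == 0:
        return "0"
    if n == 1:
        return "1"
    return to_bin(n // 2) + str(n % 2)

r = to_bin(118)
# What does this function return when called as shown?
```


to_bin(118)
= to_bin(59) + "0"
= to_bin(29) + "1" + "0"
= to_bin(14) + "1" + "1" + "0"
= to_bin(7) + "0" + "1" + "1" + "0"
= to_bin(3) + "1" + "0" + "1" + "1" + "0"
= to_bin(1) + "1" + "1" + "0" + "1" + "1" + "0"
= "1" + "1" + "1" + "0" + "1" + "1" + "0"
= "1110110"


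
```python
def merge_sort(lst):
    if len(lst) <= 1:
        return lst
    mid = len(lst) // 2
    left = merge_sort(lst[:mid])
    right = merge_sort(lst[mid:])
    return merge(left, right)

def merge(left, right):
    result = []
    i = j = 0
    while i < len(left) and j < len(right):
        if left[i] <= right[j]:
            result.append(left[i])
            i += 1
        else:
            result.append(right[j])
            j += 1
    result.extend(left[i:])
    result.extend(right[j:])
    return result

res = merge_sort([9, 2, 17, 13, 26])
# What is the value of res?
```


merge_sort([9, 2, 17, 13, 26])
Split into [9, 2] and [17, 13, 26]
Left sorted: [2, 9]
Right sorted: [13, 17, 26]
Merge [2, 9] and [13, 17, 26]
= [2, 9, 13, 17, 26]


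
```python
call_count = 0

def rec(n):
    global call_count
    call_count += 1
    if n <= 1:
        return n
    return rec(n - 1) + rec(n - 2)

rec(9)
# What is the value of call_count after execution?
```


rec(9) calls rec(8) and rec(7); each non-base call branches into two more.
Let C(k) = total number of calls made by rec(k), including the call to rec(k) itself.
Base cases: C(0) = 1, C(1) = 1
Recurrence: C(k) = 1 + C(k-1) + C(k-2)
  C(2) = 1 + C(1) + C(0) = 1 + 1 + 1 = 3
  C(3) = 1 + C(2) + C(1) = 1 + 3 + 1 = 5
  C(4) = 1 + C(3) + C(2) = 1 + 5 + 3 = 9
  C(5) = 1 + C(4) + C(3) = 1 + 9 + 5 = 15
  C(6) = 1 + C(5) + C(4) = 1 + 15 + 9 = 25
  C(7) = 1 + C(6) + C(5) = 1 + 25 + 15 = 41
  C(8) = 1 + C(7) + C(6) = 1 + 41 + 25 = 67
  C(9) = 1 + C(8) + C(7) = 1 + 67 + 41 = 109
Total calls = C(9) = 109


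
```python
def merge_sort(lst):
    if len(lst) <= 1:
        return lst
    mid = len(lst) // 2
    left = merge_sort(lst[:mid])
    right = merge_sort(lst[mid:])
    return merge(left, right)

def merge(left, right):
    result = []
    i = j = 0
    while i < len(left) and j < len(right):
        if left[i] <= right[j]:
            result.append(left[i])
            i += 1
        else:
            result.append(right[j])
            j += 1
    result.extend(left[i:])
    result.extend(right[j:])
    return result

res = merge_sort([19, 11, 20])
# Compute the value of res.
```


merge_sort([19, 11, 20])
Split into [19] and [11, 20]
Left sorted: [19]
Right sorted: [11, 20]
Merge [19] and [11, 20]
= [11, 19, 20]


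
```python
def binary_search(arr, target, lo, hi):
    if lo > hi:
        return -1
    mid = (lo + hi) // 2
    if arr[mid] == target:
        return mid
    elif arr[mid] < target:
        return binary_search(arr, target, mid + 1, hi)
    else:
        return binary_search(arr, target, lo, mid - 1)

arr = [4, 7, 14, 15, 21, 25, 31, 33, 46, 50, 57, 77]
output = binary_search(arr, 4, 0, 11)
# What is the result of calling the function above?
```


binary_search(arr, 4, 0, 11)
lo=0, hi=11, mid=5, arr[mid]=25
25 > 4, search left half
lo=0, hi=4, mid=2, arr[mid]=14
14 > 4, search left half
lo=0, hi=1, mid=0, arr[mid]=4
arr[0] == 4, found at index 0
= 0


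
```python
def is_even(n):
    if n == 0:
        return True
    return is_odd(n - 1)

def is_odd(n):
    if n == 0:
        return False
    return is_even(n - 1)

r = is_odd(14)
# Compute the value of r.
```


is_odd(14)
= is_even(13)
= is_odd(12)
= is_even(11)
= is_odd(10)
= is_even(9)
= is_odd(8)
= is_even(7)
= is_odd(6)
= is_even(5)
= is_odd(4)
= is_even(3)
= is_odd(2)
= is_even(1)
= is_odd(0)
n == 0: return False
= False


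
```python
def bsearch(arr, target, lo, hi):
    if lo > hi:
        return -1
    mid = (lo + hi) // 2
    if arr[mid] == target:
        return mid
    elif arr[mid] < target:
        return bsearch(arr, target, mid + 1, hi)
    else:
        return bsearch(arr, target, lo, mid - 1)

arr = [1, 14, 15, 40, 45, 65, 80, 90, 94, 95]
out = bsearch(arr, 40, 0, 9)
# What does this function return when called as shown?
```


bsearch(arr, 40, 0, 9)
lo=0, hi=9, mid=4, arr[mid]=45
45 > 40, search left half
lo=0, hi=3, mid=1, arr[mid]=14
14 < 40, search right half
lo=2, hi=3, mid=2, arr[mid]=15
15 < 40, search right half
lo=3, hi=3, mid=3, arr[mid]=40
arr[3] == 40, found at index 3
= 3


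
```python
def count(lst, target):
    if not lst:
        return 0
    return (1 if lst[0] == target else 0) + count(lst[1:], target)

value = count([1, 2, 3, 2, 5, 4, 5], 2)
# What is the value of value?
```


count([1, 2, 3, 2, 5, 4, 5], 2)
lst[0]=1 != 2: 0 + count([2, 3, 2, 5, 4, 5], 2)
lst[0]=2 == 2: 1 + count([3, 2, 5, 4, 5], 2)
lst[0]=3 != 2: 0 + count([2, 5, 4, 5], 2)
lst[0]=2 == 2: 1 + count([5, 4, 5], 2)
lst[0]=5 != 2: 0 + count([4, 5], 2)
lst[0]=4 != 2: 0 + count([5], 2)
lst[0]=5 != 2: 0 + count([], 2)
= 2


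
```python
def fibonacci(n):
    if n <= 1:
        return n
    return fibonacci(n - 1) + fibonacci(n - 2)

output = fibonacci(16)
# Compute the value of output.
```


fibonacci(16)
= fibonacci(15) + fibonacci(14)
= (fibonacci(14) + fibonacci(13)) + fibonacci(14)
Computing bottom-up: fibonacci(0)=0, fibonacci(1)=1, fibonacci(2)=1, fibonacci(3)=2, fibonacci(4)=3, fibonacci(5)=5, fibonacci(6)=8, fibonacci(7)=13, fibonacci(8)=21, fibonacci(9)=34, fibonacci(10)=55, fibonacci(11)=89, fibonacci(12)=144, fibonacci(13)=233, fibonacci(14)=377, fibonacci(15)=610, fibonacci(16)=987
= 987


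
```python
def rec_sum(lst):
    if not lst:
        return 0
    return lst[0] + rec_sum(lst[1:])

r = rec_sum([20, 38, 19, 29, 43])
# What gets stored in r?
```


rec_sum([20, 38, 19, 29, 43])
= 20 + rec_sum([38, 19, 29, 43])
= 20 + 38 + rec_sum([19, 29, 43])
= 20 + 38 + 19 + rec_sum([29, 43])
= 20 + 38 + 19 + 29 + rec_sum([43])
= 20 + 38 + 19 + 29 + 43 + rec_sum([])
= 20 + 38 + 19 + 29 + 43 + 0
= 149


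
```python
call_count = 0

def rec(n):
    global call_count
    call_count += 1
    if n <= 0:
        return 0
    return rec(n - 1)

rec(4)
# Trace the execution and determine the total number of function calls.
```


rec(4) calls rec(3) calls ... calls rec(0)
Total calls: 4 + 1 (for base case) = 5


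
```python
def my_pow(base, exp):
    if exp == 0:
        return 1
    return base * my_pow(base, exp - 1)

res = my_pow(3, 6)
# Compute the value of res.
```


my_pow(3, 6)
= 3 * my_pow(3, 5)
= 3 * 3 * my_pow(3, 4)
= 3 * 3 * 3 * my_pow(3, 3)
= 3 * 3 * 3 * 3 * my_pow(3, 2)
= 3 * 3 * 3 * 3 * 3 * my_pow(3, 1)
= 3 * 3 * 3 * 3 * 3 * 3 * my_pow(3, 0)
= 3 * 3 * 3 * 3 * 3 * 3 * 1
= 729


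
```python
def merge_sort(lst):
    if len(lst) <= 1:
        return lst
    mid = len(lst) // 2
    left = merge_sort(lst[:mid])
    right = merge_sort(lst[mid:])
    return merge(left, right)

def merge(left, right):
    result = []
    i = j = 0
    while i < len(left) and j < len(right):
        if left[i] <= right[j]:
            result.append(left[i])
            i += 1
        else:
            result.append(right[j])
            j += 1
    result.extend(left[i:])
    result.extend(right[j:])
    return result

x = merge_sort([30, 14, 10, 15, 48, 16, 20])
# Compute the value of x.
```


merge_sort([30, 14, 10, 15, 48, 16, 20])
Split into [30, 14, 10] and [15, 48, 16, 20]
Left sorted: [10, 14, 30]
Right sorted: [15, 16, 20, 48]
Merge [10, 14, 30] and [15, 16, 20, 48]
= [10, 14, 15, 16, 20, 30, 48]


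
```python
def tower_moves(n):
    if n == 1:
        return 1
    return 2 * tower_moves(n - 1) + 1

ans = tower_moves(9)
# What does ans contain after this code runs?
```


tower_moves(9)
= 2 * tower_moves(8) + 1
= 2 * (2 * tower_moves(7) + 1) + 1
= 2 * (2 * (2 * tower_moves(6) + 1) + 1) + 1
= 2 * (2 * (2 * (2 * tower_moves(5) + 1) + 1) + 1) + 1
= 2 * (2 * (2 * (2 * (2 * tower_moves(4) + 1) + 1) + 1) + 1) + 1
= 2 * (2 * (2 * (2 * (2 * (2 * tower_moves(3) + 1) + 1) + 1) + 1) + 1) + 1
= 2 * (2 * (2 * (2 * (2 * (2 * (2 * tower_moves(2) + 1) + 1) + 1) + 1) + 1) + 1) + 1
= 2 * (2 * (2 * (2 * (2 * (2 * (2 * (2 * tower_moves(1) + 1) + 1) + 1) + 1) + 1) + 1) + 1) + 1
Now compute bottom-up:
tower_moves(1) = 1
tower_moves(2) = 2 * 1 + 1 = 3
tower_moves(3) = 2 * 3 + 1 = 7
tower_moves(4) = 2 * 7 + 1 = 15
tower_moves(5) = 2 * 15 + 1 = 31
tower_moves(6) = 2 * 31 + 1 = 63
tower_moves(7) = 2 * 63 + 1 = 127
tower_moves(8) = 2 * 127 + 1 = 255
tower_moves(9) = 2 * 255 + 1 = 511
= 511


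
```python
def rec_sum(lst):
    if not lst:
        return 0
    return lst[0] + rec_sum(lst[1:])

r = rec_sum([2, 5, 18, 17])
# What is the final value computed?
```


rec_sum([2, 5, 18, 17])
= 2 + rec_sum([5, 18, 17])
= 2 + 5 + rec_sum([18, 17])
= 2 + 5 + 18 + rec_sum([17])
= 2 + 5 + 18 + 17 + rec_sum([])
= 2 + 5 + 18 + 17 + 0
= 42


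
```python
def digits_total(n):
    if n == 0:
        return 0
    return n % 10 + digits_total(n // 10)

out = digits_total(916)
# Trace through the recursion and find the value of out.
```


digits_total(916)
= 6 + digits_total(91)
= 6 + 1 + digits_total(9)
= 6 + 1 + 9 + digits_total(0)
= 6 + 1 + 9 + 0
= 16


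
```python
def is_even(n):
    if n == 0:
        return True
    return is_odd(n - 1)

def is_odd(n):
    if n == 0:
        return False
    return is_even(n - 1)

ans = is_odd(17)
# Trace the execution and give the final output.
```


is_odd(17)
= is_even(16)
= is_odd(15)
= is_even(14)
= is_odd(13)
= is_even(12)
= is_odd(11)
= is_even(10)
= is_odd(9)
= is_even(8)
= is_odd(7)
= is_even(6)
= is_odd(5)
= is_even(4)
= is_odd(3)
= is_even(2)
= is_odd(1)
= is_even(0)
n == 0: return True
= True


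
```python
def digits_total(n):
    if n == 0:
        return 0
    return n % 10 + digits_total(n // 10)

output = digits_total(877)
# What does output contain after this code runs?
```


digits_total(877)
= 7 + digits_total(87)
= 7 + 7 + digits_total(8)
= 7 + 7 + 8 + digits_total(0)
= 7 + 7 + 8 + 0
= 22


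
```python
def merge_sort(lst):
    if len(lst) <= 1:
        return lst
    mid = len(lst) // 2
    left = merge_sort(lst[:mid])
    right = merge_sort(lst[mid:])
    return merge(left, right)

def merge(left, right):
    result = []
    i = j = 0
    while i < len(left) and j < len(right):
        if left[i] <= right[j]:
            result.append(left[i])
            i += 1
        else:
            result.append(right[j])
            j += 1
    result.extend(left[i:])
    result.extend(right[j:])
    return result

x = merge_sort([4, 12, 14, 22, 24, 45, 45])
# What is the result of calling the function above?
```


merge_sort([4, 12, 14, 22, 24, 45, 45])
Split into [4, 12, 14] and [22, 24, 45, 45]
Left sorted: [4, 12, 14]
Right sorted: [22, 24, 45, 45]
Merge [4, 12, 14] and [22, 24, 45, 45]
= [4, 12, 14, 22, 24, 45, 45]


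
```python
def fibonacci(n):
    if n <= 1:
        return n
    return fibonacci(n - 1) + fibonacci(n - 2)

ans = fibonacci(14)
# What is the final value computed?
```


fibonacci(14)
= fibonacci(13) + fibonacci(12)
= (fibonacci(12) + fibonacci(11)) + fibonacci(12)
Computing bottom-up: fibonacci(0)=0, fibonacci(1)=1, fibonacci(2)=1, fibonacci(3)=2, fibonacci(4)=3, fibonacci(5)=5, fibonacci(6)=8, fibonacci(7)=13, fibonacci(8)=21, fibonacci(9)=34, fibonacci(10)=55, fibonacci(11)=89, fibonacci(12)=144, fibonacci(13)=233, fibonacci(14)=377
= 377


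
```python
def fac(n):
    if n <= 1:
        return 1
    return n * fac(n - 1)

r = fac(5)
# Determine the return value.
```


fac(5)
= 5 * fac(4)
= 5 * 4 * fac(3)
= 5 * 4 * 3 * fac(2)
= 5 * 4 * 3 * 2 * fac(1)
= 5 * 4 * 3 * 2 * 1
= 120


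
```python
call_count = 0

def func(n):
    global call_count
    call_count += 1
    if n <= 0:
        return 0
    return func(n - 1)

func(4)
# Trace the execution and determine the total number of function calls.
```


func(4) calls func(3) calls ... calls func(0)
Total calls: 4 + 1 (for base case) = 5


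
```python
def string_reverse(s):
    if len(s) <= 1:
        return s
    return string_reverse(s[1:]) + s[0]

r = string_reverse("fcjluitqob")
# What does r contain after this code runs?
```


string_reverse("fcjluitqob")
= string_reverse("cjluitqob") + "f"
= string_reverse("jluitqob") + "c" + "f"
= string_reverse("luitqob") + "j" + "c" + "f"
= string_reverse("uitqob") + "l" + "j" + "c" + "f"
= string_reverse("itqob") + "u" + "l" + "j" + "c" + "f"
= string_reverse("tqob") + "i" + "u" + "l" + "j" + "c" + "f"
= string_reverse("qob") + "t" + "i" + "u" + "l" + "j" + "c" + "f"
= string_reverse("ob") + "q" + "t" + "i" + "u" + "l" + "j" + "c" + "f"
= string_reverse("b") + "o" + "q" + "t" + "i" + "u" + "l" + "j" + "c" + "f"
= "b" + "o" + "q" + "t" + "i" + "u" + "l" + "j" + "c" + "f"
= "boqtiuljcf"


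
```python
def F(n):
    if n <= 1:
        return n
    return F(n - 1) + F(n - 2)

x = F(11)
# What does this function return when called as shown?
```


F(11)
= F(10) + F(9)
= (F(9) + F(8)) + F(9)
Computing bottom-up: F(0)=0, F(1)=1, F(2)=1, F(3)=2, F(4)=3, F(5)=5, F(6)=8, F(7)=13, F(8)=21, F(9)=34, F(10)=55, F(11)=89
= 89


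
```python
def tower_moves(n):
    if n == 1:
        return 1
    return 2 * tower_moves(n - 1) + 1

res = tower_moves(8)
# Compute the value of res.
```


tower_moves(8)
= 2 * tower_moves(7) + 1
= 2 * (2 * tower_moves(6) + 1) + 1
= 2 * (2 * (2 * tower_moves(5) + 1) + 1) + 1
= 2 * (2 * (2 * (2 * tower_moves(4) + 1) + 1) + 1) + 1
= 2 * (2 * (2 * (2 * (2 * tower_moves(3) + 1) + 1) + 1) + 1) + 1
= 2 * (2 * (2 * (2 * (2 * (2 * tower_moves(2) + 1) + 1) + 1) + 1) + 1) + 1
= 2 * (2 * (2 * (2 * (2 * (2 * (2 * tower_moves(1) + 1) + 1) + 1) + 1) + 1) + 1) + 1
Now compute bottom-up:
tower_moves(1) = 1
tower_moves(2) = 2 * 1 + 1 = 3
tower_moves(3) = 2 * 3 + 1 = 7
tower_moves(4) = 2 * 7 + 1 = 15
tower_moves(5) = 2 * 15 + 1 = 31
tower_moves(6) = 2 * 31 + 1 = 63
tower_moves(7) = 2 * 63 + 1 = 127
tower_moves(8) = 2 * 127 + 1 = 255
= 255


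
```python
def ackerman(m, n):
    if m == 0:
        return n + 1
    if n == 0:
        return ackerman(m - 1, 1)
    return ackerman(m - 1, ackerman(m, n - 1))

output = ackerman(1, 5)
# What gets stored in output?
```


ackerman(1, 5)
= ackerman(0, ackerman(1, 4))
First compute ackerman(1, 4) = 6
= ackerman(0, 6)
= 7


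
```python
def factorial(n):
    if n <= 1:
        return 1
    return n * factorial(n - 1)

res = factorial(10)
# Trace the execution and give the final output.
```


factorial(10)
= 10 * factorial(9)
= 10 * 9 * factorial(8)
= 10 * 9 * 8 * factorial(7)
= 10 * 9 * 8 * 7 * factorial(6)
= 10 * 9 * 8 * 7 * 6 * factorial(5)
= 10 * 9 * 8 * 7 * 6 * 5 * factorial(4)
= 10 * 9 * 8 * 7 * 6 * 5 * 4 * factorial(3)
= 10 * 9 * 8 * 7 * 6 * 5 * 4 * 3 * factorial(2)
= 10 * 9 * 8 * 7 * 6 * 5 * 4 * 3 * 2 * factorial(1)
= 10 * 9 * 8 * 7 * 6 * 5 * 4 * 3 * 2 * 1
= 3628800


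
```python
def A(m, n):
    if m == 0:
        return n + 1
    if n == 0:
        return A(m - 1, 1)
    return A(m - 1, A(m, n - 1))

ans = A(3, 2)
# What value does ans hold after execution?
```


A(3, 2)
= A(2, A(3, 1))
First compute A(3, 1) = 13
= A(2, 13)
= 29


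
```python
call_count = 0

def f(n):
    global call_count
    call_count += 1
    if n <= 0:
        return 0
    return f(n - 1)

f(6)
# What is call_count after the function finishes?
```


f(6) calls f(5) calls ... calls f(0)
Total calls: 6 + 1 (for base case) = 7


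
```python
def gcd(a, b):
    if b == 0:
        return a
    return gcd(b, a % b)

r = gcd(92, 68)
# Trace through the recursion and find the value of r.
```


gcd(92, 68)
= gcd(68, 92 % 68) = gcd(68, 24)
= gcd(24, 68 % 24) = gcd(24, 20)
= gcd(20, 24 % 20) = gcd(20, 4)
= gcd(4, 20 % 4) = gcd(4, 0)
b == 0, return a = 4


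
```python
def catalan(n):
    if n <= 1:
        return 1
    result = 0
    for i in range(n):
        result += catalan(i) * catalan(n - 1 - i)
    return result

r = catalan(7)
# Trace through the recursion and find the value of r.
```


catalan(7)
= sum of catalan(i) * catalan(7-1-i) for i in 0..6
First compute sub-values bottom-up:
  catalan(0) = 1, catalan(1) = 1
  catalan(2) = 1*1 + 1*1 = 2
  catalan(3) = 1*2 + 1*1 + 2*1 = 5
  catalan(4) = 1*5 + 1*2 + 2*1 + 5*1 = 14
  catalan(5) = 1*14 + 1*5 + 2*2 + 5*1 + 14*1 = 42
  catalan(6) = 1*42 + 1*14 + 2*5 + 5*2 + 14*1 + 42*1 = 132
Now catalan(7):
  catalan(0)*catalan(6) = 1*132 = 132
  catalan(1)*catalan(5) = 1*42 = 42
  catalan(2)*catalan(4) = 2*14 = 28
  catalan(3)*catalan(3) = 5*5 = 25
  catalan(4)*catalan(2) = 14*2 = 28
  catalan(5)*catalan(1) = 42*1 = 42
  catalan(6)*catalan(0) = 132*1 = 132
= 132 + 42 + 28 + 25 + 28 + 42 + 132
= 429


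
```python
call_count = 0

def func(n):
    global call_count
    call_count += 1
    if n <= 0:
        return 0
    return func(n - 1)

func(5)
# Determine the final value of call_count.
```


func(5) calls func(4) calls ... calls func(0)
Total calls: 5 + 1 (for base case) = 6


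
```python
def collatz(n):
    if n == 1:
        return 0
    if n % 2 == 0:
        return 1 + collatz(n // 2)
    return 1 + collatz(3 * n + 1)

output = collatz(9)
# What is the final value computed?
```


collatz(9)
9 is odd -> 3*9+1 = 28 -> collatz(28)
28 is even -> collatz(14)
14 is even -> collatz(7)
7 is odd -> 3*7+1 = 22 -> collatz(22)
22 is even -> collatz(11)
11 is odd -> 3*11+1 = 34 -> collatz(34)
34 is even -> collatz(17)
17 is odd -> 3*17+1 = 52 -> collatz(52)
52 is even -> collatz(26)
26 is even -> collatz(13)
13 is odd -> 3*13+1 = 40 -> collatz(40)
40 is even -> collatz(20)
20 is even -> collatz(10)
10 is even -> collatz(5)
5 is odd -> 3*5+1 = 16 -> collatz(16)
16 is even -> collatz(8)
8 is even -> collatz(4)
4 is even -> collatz(2)
2 is even -> collatz(1)
Reached 1 after 19 steps
= 19


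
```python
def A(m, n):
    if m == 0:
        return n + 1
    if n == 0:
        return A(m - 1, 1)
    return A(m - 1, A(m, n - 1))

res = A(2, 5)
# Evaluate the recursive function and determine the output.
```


A(2, 5)
= A(1, A(2, 4))
First compute A(2, 4) = 11
= A(1, 11)
= 13


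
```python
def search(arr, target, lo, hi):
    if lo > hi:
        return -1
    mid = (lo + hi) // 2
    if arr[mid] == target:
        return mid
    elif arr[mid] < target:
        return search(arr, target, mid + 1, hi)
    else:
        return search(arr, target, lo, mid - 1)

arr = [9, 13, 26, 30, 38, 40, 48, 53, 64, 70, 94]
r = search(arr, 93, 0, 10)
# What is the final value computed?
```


search(arr, 93, 0, 10)
lo=0, hi=10, mid=5, arr[mid]=40
40 < 93, search right half
lo=6, hi=10, mid=8, arr[mid]=64
64 < 93, search right half
lo=9, hi=10, mid=9, arr[mid]=70
70 < 93, search right half
lo=10, hi=10, mid=10, arr[mid]=94
94 > 93, search left half
lo > hi, target not found, return -1
= -1


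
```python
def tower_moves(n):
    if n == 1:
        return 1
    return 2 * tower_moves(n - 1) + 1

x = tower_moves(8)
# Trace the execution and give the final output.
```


tower_moves(8)
= 2 * tower_moves(7) + 1
= 2 * (2 * tower_moves(6) + 1) + 1
= 2 * (2 * (2 * tower_moves(5) + 1) + 1) + 1
= 2 * (2 * (2 * (2 * tower_moves(4) + 1) + 1) + 1) + 1
= 2 * (2 * (2 * (2 * (2 * tower_moves(3) + 1) + 1) + 1) + 1) + 1
= 2 * (2 * (2 * (2 * (2 * (2 * tower_moves(2) + 1) + 1) + 1) + 1) + 1) + 1
= 2 * (2 * (2 * (2 * (2 * (2 * (2 * tower_moves(1) + 1) + 1) + 1) + 1) + 1) + 1) + 1
Now compute bottom-up:
tower_moves(1) = 1
tower_moves(2) = 2 * 1 + 1 = 3
tower_moves(3) = 2 * 3 + 1 = 7
tower_moves(4) = 2 * 7 + 1 = 15
tower_moves(5) = 2 * 15 + 1 = 31
tower_moves(6) = 2 * 31 + 1 = 63
tower_moves(7) = 2 * 63 + 1 = 127
tower_moves(8) = 2 * 127 + 1 = 255
= 255


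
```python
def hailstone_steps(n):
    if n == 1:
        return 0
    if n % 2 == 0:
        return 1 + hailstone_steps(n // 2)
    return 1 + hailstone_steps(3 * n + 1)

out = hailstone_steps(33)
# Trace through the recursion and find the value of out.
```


hailstone_steps(33)
33 is odd -> 3*33+1 = 100 -> hailstone_steps(100)
100 is even -> hailstone_steps(50)
50 is even -> hailstone_steps(25)
25 is odd -> 3*25+1 = 76 -> hailstone_steps(76)
76 is even -> hailstone_steps(38)
38 is even -> hailstone_steps(19)
19 is odd -> 3*19+1 = 58 -> hailstone_steps(58)
58 is even -> hailstone_steps(29)
29 is odd -> 3*29+1 = 88 -> hailstone_steps(88)
88 is even -> hailstone_steps(44)
44 is even -> hailstone_steps(22)
22 is even -> hailstone_steps(11)
11 is odd -> 3*11+1 = 34 -> hailstone_steps(34)
34 is even -> hailstone_steps(17)
17 is odd -> 3*17+1 = 52 -> hailstone_steps(52)
52 is even -> hailstone_steps(26)
26 is even -> hailstone_steps(13)
13 is odd -> 3*13+1 = 40 -> hailstone_steps(40)
40 is even -> hailstone_steps(20)
20 is even -> hailstone_steps(10)
10 is even -> hailstone_steps(5)
5 is odd -> 3*5+1 = 16 -> hailstone_steps(16)
16 is even -> hailstone_steps(8)
8 is even -> hailstone_steps(4)
4 is even -> hailstone_steps(2)
2 is even -> hailstone_steps(1)
Reached 1 after 26 steps
= 26
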